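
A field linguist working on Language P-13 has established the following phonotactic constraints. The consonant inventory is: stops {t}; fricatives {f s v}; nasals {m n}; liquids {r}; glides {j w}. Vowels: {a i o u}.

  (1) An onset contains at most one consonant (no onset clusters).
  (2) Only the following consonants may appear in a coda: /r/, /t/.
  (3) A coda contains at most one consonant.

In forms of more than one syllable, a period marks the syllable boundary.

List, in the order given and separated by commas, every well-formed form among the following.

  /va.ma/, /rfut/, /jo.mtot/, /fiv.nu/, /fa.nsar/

/va.ma/ — σ1 onset /v/, coda /∅/ ok; σ2 onset /m/, coda /∅/ ok → well-formed
/rfut/ — violates constraint 1: syllable 1 onset /rf/ has 2 consonants (> 1) → ill-formed
/jo.mtot/ — violates constraint 1: syllable 2 onset /mt/ has 2 consonants (> 1) → ill-formed
/fiv.nu/ — violates constraint 2: syllable 1 coda contains /v/, which is not a licensed coda consonant → ill-formed
/fa.nsar/ — violates constraint 1: syllable 2 onset /ns/ has 2 consonants (> 1) → ill-formed

/va.ma/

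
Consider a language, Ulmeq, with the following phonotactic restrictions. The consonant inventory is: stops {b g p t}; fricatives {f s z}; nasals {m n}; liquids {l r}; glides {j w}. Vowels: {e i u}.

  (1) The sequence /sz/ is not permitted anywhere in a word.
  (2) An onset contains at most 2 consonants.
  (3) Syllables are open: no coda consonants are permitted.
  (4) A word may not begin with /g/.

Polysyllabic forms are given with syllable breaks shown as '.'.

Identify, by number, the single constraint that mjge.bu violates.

2

mjge.bu: syllable 1 onset /mjg/ has 3 consonants (> 2).
This is a violation of constraint 2: "An onset contains at most 2 consonants."
The remaining constraints (1, 3, 4) are satisfied.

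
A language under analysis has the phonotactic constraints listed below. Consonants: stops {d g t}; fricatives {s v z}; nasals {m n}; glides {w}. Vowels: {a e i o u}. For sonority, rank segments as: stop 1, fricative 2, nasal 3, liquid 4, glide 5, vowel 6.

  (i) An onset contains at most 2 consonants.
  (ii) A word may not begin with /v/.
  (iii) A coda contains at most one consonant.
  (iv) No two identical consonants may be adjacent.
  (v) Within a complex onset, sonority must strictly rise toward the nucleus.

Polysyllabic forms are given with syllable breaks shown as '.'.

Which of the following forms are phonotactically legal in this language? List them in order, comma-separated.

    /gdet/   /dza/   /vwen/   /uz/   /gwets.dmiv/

/dza/, /uz/

/gdet/ — violates constraint (v): syllable 1 onset /gd/: /g/ (stop, 1) → /d/ (stop, 1) does not rise → phonotactically illegal
/dza/ — σ1 onset /dz/ (1→2 rises), coda /∅/ ok → phonotactically legal
/vwen/ — violates constraint (ii): word begins with /v/ → phonotactically illegal
/uz/ — σ1 onset /∅/, coda /z/ ok → phonotactically legal
/gwets.dmiv/ — violates constraint (iii): syllable 1 coda /ts/ has 2 consonants (> 1) → phonotactically illegal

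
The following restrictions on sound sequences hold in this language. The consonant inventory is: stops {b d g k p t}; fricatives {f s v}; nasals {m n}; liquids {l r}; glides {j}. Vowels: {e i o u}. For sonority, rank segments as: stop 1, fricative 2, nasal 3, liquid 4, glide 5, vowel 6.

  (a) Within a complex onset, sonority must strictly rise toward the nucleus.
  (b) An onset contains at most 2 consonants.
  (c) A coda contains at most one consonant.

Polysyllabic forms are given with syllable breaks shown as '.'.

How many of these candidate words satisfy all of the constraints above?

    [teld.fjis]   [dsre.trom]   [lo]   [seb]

2

[teld.fjis] — violates constraint (c): syllable 1 coda /ld/ has 2 consonants (> 1) → illicit
[dsre.trom] — violates constraint (b): syllable 1 onset /dsr/ has 3 consonants (> 2) → illicit
[lo] — σ1 onset /l/, coda /∅/ ok → licit
[seb] — σ1 onset /s/, coda /b/ ok → licit
Licit: [lo], [seb] → 2.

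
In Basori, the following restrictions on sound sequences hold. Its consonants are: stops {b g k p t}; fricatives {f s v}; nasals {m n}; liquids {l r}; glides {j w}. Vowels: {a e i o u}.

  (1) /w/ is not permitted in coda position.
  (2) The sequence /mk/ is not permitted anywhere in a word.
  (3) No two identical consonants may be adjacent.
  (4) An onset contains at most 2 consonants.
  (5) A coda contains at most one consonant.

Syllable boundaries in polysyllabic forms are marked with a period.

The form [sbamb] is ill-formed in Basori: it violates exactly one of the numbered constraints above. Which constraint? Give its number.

[sbamb]: syllable 1 coda /mb/ has 2 consonants (> 1).
This is a violation of constraint 5: "A coda contains at most one consonant."
The remaining constraints (1, 2, 3, 4) are satisfied.

5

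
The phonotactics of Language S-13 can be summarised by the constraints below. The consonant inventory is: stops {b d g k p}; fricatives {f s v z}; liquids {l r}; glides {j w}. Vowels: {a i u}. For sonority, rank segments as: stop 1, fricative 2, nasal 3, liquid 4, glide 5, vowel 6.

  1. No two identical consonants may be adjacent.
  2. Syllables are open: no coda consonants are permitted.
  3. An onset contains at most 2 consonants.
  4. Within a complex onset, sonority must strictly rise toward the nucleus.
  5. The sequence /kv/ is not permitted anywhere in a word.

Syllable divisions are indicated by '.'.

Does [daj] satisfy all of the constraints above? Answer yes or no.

[daj] — violates constraint 2: syllable 1 coda /j/ has 1 consonant (> 0) → phonotactically illegal

no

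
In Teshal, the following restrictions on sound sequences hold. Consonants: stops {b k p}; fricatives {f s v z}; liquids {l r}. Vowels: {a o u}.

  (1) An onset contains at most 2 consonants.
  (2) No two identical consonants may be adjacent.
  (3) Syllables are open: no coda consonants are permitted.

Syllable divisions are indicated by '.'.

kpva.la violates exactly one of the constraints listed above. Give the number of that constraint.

1

kpva.la: syllable 1 onset /kpv/ has 3 consonants (> 2).
This is a violation of constraint 1: "An onset contains at most 2 consonants."
The remaining constraints (2, 3) are satisfied.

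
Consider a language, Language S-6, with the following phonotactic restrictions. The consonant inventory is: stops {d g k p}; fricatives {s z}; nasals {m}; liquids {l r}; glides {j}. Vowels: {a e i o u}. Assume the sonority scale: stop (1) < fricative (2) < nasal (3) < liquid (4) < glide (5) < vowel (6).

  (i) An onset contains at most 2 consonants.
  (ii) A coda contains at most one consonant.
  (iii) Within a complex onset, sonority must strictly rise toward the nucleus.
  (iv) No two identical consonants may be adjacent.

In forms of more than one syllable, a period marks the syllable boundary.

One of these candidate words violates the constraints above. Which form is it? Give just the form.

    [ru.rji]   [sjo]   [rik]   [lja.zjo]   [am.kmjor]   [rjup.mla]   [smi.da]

[ru.rji] — σ1 onset /r/, coda /∅/ ok; σ2 onset /rj/ (4→5 rises), coda /∅/ ok → licit
[sjo] — σ1 onset /sj/ (2→5 rises), coda /∅/ ok → licit
[rik] — σ1 onset /r/, coda /k/ ok → licit
[lja.zjo] — σ1 onset /lj/ (4→5 rises), coda /∅/ ok; σ2 onset /zj/ (2→5 rises), coda /∅/ ok → licit
[am.kmjor] — violates constraint (i): syllable 2 onset /kmj/ has 3 consonants (> 2) → illicit
[rjup.mla] — σ1 onset /rj/ (4→5 rises), coda /p/ ok; σ2 onset /ml/ (3→4 rises), coda /∅/ ok → licit
[smi.da] — σ1 onset /sm/ (2→3 rises), coda /∅/ ok; σ2 onset /d/, coda /∅/ ok → licit

[am.kmjor]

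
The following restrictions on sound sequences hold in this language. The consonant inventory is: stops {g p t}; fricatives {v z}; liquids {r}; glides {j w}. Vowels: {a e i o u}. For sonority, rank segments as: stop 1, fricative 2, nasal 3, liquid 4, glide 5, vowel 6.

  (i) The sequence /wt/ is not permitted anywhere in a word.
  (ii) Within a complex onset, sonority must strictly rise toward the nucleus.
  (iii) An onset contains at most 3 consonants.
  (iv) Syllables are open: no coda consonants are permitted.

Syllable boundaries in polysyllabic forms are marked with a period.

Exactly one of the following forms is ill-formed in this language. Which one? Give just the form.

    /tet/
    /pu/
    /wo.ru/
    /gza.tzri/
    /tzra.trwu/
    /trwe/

/tet/

/tet/ — violates constraint (iv): syllable 1 coda /t/ has 1 consonant (> 0) → ill-formed
/pu/ — σ1 onset /p/, coda /∅/ ok → well-formed
/wo.ru/ — σ1 onset /w/, coda /∅/ ok; σ2 onset /r/, coda /∅/ ok → well-formed
/gza.tzri/ — σ1 onset /gz/ (1→2 rises), coda /∅/ ok; σ2 onset /tzr/ (1→2→4 rises), coda /∅/ ok → well-formed
/tzra.trwu/ — σ1 onset /tzr/ (1→2→4 rises), coda /∅/ ok; σ2 onset /trw/ (1→4→5 rises), coda /∅/ ok → well-formed
/trwe/ — σ1 onset /trw/ (1→4→5 rises), coda /∅/ ok → well-formed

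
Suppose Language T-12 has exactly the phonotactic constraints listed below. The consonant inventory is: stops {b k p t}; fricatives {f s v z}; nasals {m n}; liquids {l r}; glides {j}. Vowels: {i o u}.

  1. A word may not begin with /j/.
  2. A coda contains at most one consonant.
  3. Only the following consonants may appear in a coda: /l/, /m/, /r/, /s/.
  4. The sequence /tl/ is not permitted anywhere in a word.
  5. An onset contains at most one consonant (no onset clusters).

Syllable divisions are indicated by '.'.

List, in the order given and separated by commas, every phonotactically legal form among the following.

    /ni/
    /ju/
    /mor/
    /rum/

/ni/, /mor/, /rum/

/ni/ — σ1 onset /n/, coda /∅/ ok → phonotactically legal
/ju/ — violates constraint 1: word begins with /j/ → phonotactically illegal
/mor/ — σ1 onset /m/, coda /r/ ok → phonotactically legal
/rum/ — σ1 onset /r/, coda /m/ ok → phonotactically legal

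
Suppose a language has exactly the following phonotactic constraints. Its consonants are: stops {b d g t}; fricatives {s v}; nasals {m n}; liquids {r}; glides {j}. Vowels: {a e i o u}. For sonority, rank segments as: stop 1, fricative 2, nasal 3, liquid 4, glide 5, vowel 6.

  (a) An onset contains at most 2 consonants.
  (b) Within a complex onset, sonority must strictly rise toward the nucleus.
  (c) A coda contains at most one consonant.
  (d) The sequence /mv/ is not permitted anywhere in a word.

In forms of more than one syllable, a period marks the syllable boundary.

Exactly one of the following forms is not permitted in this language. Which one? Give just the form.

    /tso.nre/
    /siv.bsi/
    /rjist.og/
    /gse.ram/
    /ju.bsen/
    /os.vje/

/rjist.og/

/tso.nre/ — σ1 onset /ts/ (1→2 rises), coda /∅/ ok; σ2 onset /nr/ (3→4 rises), coda /∅/ ok → permitted
/siv.bsi/ — σ1 onset /s/, coda /v/ ok; σ2 onset /bs/ (1→2 rises), coda /∅/ ok → permitted
/rjist.og/ — violates constraint (c): syllable 1 coda /st/ has 2 consonants (> 1) → not permitted
/gse.ram/ — σ1 onset /gs/ (1→2 rises), coda /∅/ ok; σ2 onset /r/, coda /m/ ok → permitted
/ju.bsen/ — σ1 onset /j/, coda /∅/ ok; σ2 onset /bs/ (1→2 rises), coda /n/ ok → permitted
/os.vje/ — σ1 onset /∅/, coda /s/ ok; σ2 onset /vj/ (2→5 rises), coda /∅/ ok → permitted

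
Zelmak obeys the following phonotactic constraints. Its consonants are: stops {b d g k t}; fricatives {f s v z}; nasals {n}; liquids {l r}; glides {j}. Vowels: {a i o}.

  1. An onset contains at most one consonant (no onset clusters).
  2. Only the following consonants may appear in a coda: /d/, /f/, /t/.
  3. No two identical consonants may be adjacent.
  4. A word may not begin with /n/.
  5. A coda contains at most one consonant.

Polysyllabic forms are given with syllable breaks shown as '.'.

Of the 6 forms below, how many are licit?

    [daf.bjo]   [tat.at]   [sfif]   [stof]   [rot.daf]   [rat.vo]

3

[daf.bjo] — violates constraint 1: syllable 2 onset /bj/ has 2 consonants (> 1) → illicit
[tat.at] — σ1 onset /t/, coda /t/ ok; σ2 onset /∅/, coda /t/ ok → licit
[sfif] — violates constraint 1: syllable 1 onset /sf/ has 2 consonants (> 1) → illicit
[stof] — violates constraint 1: syllable 1 onset /st/ has 2 consonants (> 1) → illicit
[rot.daf] — σ1 onset /r/, coda /t/ ok; σ2 onset /d/, coda /f/ ok → licit
[rat.vo] — σ1 onset /r/, coda /t/ ok; σ2 onset /v/, coda /∅/ ok → licit
Licit: [tat.at], [rot.daf], [rat.vo] → 3.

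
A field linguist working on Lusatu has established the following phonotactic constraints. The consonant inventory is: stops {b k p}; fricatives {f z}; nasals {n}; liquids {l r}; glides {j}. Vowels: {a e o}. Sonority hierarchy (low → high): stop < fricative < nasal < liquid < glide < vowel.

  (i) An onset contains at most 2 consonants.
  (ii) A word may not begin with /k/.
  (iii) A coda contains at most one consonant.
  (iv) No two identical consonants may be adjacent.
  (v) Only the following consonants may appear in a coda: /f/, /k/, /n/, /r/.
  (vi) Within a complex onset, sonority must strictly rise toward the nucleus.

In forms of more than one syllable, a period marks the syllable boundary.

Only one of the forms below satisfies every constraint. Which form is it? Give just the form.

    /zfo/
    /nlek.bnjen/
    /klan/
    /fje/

/fje/

/zfo/ — violates constraint (vi): syllable 1 onset /zf/: /z/ (fricative, 2) → /f/ (fricative, 2) does not rise → not permitted
/nlek.bnjen/ — violates constraint (i): syllable 2 onset /bnj/ has 3 consonants (> 2) → not permitted
/klan/ — violates constraint (ii): word begins with /k/ → not permitted
/fje/ — σ1 onset /fj/ (2→5 rises), coda /∅/ ok → permitted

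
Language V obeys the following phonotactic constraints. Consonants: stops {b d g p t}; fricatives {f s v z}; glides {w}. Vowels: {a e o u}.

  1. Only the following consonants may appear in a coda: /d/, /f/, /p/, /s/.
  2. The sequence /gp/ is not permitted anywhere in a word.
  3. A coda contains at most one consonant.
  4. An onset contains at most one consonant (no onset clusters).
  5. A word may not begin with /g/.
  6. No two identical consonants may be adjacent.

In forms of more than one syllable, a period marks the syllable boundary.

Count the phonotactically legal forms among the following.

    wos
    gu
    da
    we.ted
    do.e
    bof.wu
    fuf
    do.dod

wos — σ1 onset /w/, coda /s/ ok → phonotactically legal
gu — violates constraint 5: word begins with /g/ → phonotactically illegal
da — σ1 onset /d/, coda /∅/ ok → phonotactically legal
we.ted — σ1 onset /w/, coda /∅/ ok; σ2 onset /t/, coda /d/ ok → phonotactically legal
do.e — σ1 onset /d/, coda /∅/ ok; σ2 onset /∅/, coda /∅/ ok → phonotactically legal
bof.wu — σ1 onset /b/, coda /f/ ok; σ2 onset /w/, coda /∅/ ok → phonotactically legal
fuf — σ1 onset /f/, coda /f/ ok → phonotactically legal
do.dod — σ1 onset /d/, coda /∅/ ok; σ2 onset /d/, coda /d/ ok → phonotactically legal
Phonotactically legal: wos, da, we.ted, do.e, bof.wu, fuf, do.dod → 7.

7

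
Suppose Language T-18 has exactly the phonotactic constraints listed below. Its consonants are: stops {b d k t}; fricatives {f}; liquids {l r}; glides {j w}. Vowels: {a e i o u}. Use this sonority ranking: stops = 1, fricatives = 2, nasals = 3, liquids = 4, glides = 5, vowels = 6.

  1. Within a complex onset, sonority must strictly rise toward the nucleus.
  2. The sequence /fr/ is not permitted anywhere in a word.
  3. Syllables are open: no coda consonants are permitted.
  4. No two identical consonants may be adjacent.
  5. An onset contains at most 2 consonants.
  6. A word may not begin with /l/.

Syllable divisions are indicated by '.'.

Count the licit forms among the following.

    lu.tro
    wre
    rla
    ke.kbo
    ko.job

lu.tro — violates constraint 6: word begins with /l/ → illicit
wre — violates constraint 1: syllable 1 onset /wr/: /w/ (glide, 5) → /r/ (liquid, 4) does not rise → illicit
rla — violates constraint 1: syllable 1 onset /rl/: /r/ (liquid, 4) → /l/ (liquid, 4) does not rise → illicit
ke.kbo — violates constraint 1: syllable 2 onset /kb/: /k/ (stop, 1) → /b/ (stop, 1) does not rise → illicit
ko.job — violates constraint 3: syllable 2 coda /b/ has 1 consonant (> 0) → illicit
No form is licit → 0.

0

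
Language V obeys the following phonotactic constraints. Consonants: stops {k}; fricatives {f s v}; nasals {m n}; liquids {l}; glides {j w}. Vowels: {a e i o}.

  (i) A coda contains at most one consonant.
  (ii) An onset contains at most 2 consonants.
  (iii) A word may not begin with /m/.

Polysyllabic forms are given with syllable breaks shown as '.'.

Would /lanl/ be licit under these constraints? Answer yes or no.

/lanl/ — violates constraint (i): syllable 1 coda /nl/ has 2 consonants (> 1) → illicit

no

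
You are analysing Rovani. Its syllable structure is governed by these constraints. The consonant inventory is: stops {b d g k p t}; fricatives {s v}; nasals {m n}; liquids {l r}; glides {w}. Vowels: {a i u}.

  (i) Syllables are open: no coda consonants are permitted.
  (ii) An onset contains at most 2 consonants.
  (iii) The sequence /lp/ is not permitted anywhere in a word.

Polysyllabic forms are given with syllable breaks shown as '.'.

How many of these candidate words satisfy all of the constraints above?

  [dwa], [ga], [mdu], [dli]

4

[dwa] — σ1 onset /dw/ (2C), coda /∅/ ok → licit
[ga] — σ1 onset /g/, coda /∅/ ok → licit
[mdu] — σ1 onset /md/ (2C), coda /∅/ ok → licit
[dli] — σ1 onset /dl/ (2C), coda /∅/ ok → licit
Licit: [dwa], [ga], [mdu], [dli] → 4.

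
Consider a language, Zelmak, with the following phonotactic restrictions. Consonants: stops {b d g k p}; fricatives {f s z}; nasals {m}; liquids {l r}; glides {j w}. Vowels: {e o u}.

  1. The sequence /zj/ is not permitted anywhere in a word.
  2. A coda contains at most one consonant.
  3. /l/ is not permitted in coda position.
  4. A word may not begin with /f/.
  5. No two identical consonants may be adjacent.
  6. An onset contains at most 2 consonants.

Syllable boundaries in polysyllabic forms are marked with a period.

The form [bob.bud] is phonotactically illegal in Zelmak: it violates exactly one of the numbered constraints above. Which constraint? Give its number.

5

[bob.bud]: adjacent identical consonants /bb/.
This is a violation of constraint 5: "No two identical consonants may be adjacent."
The remaining constraints (1, 2, 3, 4, 6) are satisfied.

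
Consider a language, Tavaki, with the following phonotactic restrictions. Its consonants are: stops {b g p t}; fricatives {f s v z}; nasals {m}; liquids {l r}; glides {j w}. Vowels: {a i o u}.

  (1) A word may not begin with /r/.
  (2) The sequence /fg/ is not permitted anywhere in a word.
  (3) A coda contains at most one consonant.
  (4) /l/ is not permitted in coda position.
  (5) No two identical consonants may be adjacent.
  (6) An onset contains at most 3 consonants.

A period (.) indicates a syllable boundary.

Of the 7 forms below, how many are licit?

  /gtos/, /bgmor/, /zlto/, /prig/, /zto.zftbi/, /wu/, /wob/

/gtos/ — σ1 onset /gt/ (2C), coda /s/ ok → licit
/bgmor/ — σ1 onset /bgm/ (3C), coda /r/ ok → licit
/zlto/ — σ1 onset /zlt/ (3C), coda /∅/ ok → licit
/prig/ — σ1 onset /pr/ (2C), coda /g/ ok → licit
/zto.zftbi/ — violates constraint 6: syllable 2 onset /zftb/ has 4 consonants (> 3) → illicit
/wu/ — σ1 onset /w/, coda /∅/ ok → licit
/wob/ — σ1 onset /w/, coda /b/ ok → licit
Licit: /gtos/, /bgmor/, /zlto/, /prig/, /wu/, /wob/ → 6.

6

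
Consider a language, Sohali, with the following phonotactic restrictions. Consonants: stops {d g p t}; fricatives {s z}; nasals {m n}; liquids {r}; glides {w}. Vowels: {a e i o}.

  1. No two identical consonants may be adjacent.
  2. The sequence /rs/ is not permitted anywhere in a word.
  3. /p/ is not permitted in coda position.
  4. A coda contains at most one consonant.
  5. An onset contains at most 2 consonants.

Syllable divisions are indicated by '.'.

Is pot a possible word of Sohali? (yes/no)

yes

pot — σ1 onset /p/, coda /t/ ok → phonotactically legal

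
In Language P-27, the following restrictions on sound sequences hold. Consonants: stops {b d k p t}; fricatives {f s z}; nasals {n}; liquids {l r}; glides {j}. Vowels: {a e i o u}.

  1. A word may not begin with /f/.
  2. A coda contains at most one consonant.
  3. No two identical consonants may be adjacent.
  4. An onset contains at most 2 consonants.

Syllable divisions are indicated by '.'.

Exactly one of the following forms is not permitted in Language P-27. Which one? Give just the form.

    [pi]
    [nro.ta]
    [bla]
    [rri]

[rri]

[pi] — σ1 onset /p/, coda /∅/ ok → permitted
[nro.ta] — σ1 onset /nr/ (2C), coda /∅/ ok; σ2 onset /t/, coda /∅/ ok → permitted
[bla] — σ1 onset /bl/ (2C), coda /∅/ ok → permitted
[rri] — violates constraint 3: adjacent identical consonants /rr/ → not permitted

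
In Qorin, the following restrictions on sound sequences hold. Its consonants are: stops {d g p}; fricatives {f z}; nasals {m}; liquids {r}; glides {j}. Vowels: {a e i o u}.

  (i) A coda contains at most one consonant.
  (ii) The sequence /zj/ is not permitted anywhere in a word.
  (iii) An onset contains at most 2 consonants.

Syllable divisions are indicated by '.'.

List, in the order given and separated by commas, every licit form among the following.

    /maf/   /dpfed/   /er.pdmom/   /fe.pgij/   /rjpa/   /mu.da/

/maf/ — σ1 onset /m/, coda /f/ ok → licit
/dpfed/ — violates constraint (iii): syllable 1 onset /dpf/ has 3 consonants (> 2) → illicit
/er.pdmom/ — violates constraint (iii): syllable 2 onset /pdm/ has 3 consonants (> 2) → illicit
/fe.pgij/ — σ1 onset /f/, coda /∅/ ok; σ2 onset /pg/ (2C), coda /j/ ok → licit
/rjpa/ — violates constraint (iii): syllable 1 onset /rjp/ has 3 consonants (> 2) → illicit
/mu.da/ — σ1 onset /m/, coda /∅/ ok; σ2 onset /d/, coda /∅/ ok → licit

/maf/, /fe.pgij/, /mu.da/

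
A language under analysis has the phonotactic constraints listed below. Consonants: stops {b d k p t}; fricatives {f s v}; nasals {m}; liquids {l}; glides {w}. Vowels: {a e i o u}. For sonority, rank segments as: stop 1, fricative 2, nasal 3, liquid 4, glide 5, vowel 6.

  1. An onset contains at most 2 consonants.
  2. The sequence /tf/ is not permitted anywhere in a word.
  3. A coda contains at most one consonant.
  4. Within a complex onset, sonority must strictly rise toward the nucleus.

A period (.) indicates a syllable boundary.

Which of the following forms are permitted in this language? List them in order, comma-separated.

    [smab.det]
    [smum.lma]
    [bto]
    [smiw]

[smab.det] — σ1 onset /sm/ (2→3 rises), coda /b/ ok; σ2 onset /d/, coda /t/ ok → permitted
[smum.lma] — violates constraint 4: syllable 2 onset /lm/: /l/ (liquid, 4) → /m/ (nasal, 3) does not rise → not permitted
[bto] — violates constraint 4: syllable 1 onset /bt/: /b/ (stop, 1) → /t/ (stop, 1) does not rise → not permitted
[smiw] — σ1 onset /sm/ (2→3 rises), coda /w/ ok → permitted

[smab.det], [smiw]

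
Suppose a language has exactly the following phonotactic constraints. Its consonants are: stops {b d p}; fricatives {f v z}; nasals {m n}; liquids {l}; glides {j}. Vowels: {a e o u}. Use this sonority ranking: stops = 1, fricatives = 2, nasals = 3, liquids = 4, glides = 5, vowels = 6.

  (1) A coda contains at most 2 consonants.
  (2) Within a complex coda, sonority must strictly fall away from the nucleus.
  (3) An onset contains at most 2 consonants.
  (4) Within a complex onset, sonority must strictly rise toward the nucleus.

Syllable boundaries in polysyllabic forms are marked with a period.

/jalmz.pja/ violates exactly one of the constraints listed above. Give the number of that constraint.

1

/jalmz.pja/: syllable 1 coda /lmz/ has 3 consonants (> 2).
This is a violation of constraint 1: "A coda contains at most 2 consonants."
The remaining constraints (2, 3, 4) are satisfied.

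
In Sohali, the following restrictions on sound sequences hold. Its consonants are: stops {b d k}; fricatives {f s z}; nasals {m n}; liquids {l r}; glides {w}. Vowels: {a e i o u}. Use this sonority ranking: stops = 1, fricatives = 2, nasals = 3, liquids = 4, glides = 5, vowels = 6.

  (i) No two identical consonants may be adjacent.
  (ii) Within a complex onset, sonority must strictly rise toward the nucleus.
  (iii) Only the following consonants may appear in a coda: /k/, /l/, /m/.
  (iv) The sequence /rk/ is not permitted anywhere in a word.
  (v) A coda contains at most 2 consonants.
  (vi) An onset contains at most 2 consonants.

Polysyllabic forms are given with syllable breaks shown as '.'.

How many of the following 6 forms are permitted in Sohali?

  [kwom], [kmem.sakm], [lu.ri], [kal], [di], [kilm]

6

[kwom] — σ1 onset /kw/ (1→5 rises), coda /m/ ok → permitted
[kmem.sakm] — σ1 onset /km/ (1→3 rises), coda /m/ ok; σ2 onset /s/, coda /km/ (2C) ok → permitted
[lu.ri] — σ1 onset /l/, coda /∅/ ok; σ2 onset /r/, coda /∅/ ok → permitted
[kal] — σ1 onset /k/, coda /l/ ok → permitted
[di] — σ1 onset /d/, coda /∅/ ok → permitted
[kilm] — σ1 onset /k/, coda /lm/ (2C) ok → permitted
Permitted: [kwom], [kmem.sakm], [lu.ri], [kal], [di], [kilm] → 6.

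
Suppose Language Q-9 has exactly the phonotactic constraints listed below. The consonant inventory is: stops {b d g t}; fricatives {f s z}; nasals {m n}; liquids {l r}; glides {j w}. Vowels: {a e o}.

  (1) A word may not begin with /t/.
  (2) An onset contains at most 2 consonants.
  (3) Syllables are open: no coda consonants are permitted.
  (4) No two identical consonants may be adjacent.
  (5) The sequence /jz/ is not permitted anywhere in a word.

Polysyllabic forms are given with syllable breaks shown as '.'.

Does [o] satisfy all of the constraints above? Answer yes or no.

[o] — σ1 onset /∅/, coda /∅/ ok → phonotactically legal

yes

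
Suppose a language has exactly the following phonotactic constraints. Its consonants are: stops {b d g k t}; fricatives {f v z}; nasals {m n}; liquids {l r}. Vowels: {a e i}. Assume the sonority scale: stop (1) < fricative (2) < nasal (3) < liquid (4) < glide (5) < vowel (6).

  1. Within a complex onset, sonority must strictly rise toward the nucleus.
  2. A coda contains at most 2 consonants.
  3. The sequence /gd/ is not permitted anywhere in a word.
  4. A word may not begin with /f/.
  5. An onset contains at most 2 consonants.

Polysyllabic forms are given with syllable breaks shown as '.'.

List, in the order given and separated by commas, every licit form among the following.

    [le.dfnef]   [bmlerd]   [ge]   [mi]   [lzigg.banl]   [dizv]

[ge], [mi], [dizv]

[le.dfnef] — violates constraint 5: syllable 2 onset /dfn/ has 3 consonants (> 2) → illicit
[bmlerd] — violates constraint 5: syllable 1 onset /bml/ has 3 consonants (> 2) → illicit
[ge] — σ1 onset /g/, coda /∅/ ok → licit
[mi] — σ1 onset /m/, coda /∅/ ok → licit
[lzigg.banl] — violates constraint 1: syllable 1 onset /lz/: /l/ (liquid, 4) → /z/ (fricative, 2) does not rise → illicit
[dizv] — σ1 onset /d/, coda /zv/ (2C) ok → licit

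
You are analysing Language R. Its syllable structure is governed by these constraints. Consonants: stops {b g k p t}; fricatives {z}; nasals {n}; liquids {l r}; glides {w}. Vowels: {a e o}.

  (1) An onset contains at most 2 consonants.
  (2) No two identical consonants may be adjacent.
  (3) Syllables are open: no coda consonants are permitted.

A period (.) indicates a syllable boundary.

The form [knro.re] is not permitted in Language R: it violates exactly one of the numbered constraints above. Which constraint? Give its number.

[knro.re]: syllable 1 onset /knr/ has 3 consonants (> 2).
This is a violation of constraint 1: "An onset contains at most 2 consonants."
The remaining constraints (2, 3) are satisfied.

1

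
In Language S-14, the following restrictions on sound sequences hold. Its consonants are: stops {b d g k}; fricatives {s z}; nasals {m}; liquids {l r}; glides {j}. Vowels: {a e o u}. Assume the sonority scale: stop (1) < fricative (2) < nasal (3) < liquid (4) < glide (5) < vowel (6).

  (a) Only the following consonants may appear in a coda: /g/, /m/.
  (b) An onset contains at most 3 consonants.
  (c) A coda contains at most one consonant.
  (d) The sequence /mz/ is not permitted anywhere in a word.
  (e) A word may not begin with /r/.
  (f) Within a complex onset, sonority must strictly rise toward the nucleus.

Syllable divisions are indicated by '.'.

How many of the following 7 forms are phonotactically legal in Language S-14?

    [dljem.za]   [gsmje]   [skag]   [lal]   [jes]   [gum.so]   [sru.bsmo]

[dljem.za] — violates constraint (d): contains banned sequence /mz/ → phonotactically illegal
[gsmje] — violates constraint (b): syllable 1 onset /gsmj/ has 4 consonants (> 3) → phonotactically illegal
[skag] — violates constraint (f): syllable 1 onset /sk/: /s/ (fricative, 2) → /k/ (stop, 1) does not rise → phonotactically illegal
[lal] — violates constraint (a): syllable 1 coda contains /l/, which is not a licensed coda consonant → phonotactically illegal
[jes] — violates constraint (a): syllable 1 coda contains /s/, which is not a licensed coda consonant → phonotactically illegal
[gum.so] — σ1 onset /g/, coda /m/ ok; σ2 onset /s/, coda /∅/ ok → phonotactically legal
[sru.bsmo] — σ1 onset /sr/ (2→4 rises), coda /∅/ ok; σ2 onset /bsm/ (1→2→3 rises), coda /∅/ ok → phonotactically legal
Phonotactically legal: [gum.so], [sru.bsmo] → 2.

2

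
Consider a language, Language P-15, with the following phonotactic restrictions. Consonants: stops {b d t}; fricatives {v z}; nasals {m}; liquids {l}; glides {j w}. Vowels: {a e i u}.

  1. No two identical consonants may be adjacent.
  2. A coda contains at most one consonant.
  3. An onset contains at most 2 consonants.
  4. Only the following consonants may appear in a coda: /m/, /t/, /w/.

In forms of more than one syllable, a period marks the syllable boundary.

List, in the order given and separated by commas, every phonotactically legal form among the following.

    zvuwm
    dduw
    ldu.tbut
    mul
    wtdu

ldu.tbut

zvuwm — violates constraint 2: syllable 1 coda /wm/ has 2 consonants (> 1) → phonotactically illegal
dduw — violates constraint 1: adjacent identical consonants /dd/ → phonotactically illegal
ldu.tbut — σ1 onset /ld/ (2C), coda /∅/ ok; σ2 onset /tb/ (2C), coda /t/ ok → phonotactically legal
mul — violates constraint 4: syllable 1 coda contains /l/, which is not a licensed coda consonant → phonotactically illegal
wtdu — violates constraint 3: syllable 1 onset /wtd/ has 3 consonants (> 2) → phonotactically illegal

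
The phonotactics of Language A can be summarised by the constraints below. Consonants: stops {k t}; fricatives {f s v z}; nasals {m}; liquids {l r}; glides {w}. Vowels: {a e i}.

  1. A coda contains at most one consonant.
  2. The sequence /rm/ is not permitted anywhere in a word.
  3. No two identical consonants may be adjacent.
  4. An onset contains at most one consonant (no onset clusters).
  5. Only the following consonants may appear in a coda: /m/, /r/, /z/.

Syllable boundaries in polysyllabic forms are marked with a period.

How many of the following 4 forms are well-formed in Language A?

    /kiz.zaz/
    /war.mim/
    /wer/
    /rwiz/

1

/kiz.zaz/ — violates constraint 3: adjacent identical consonants /zz/ → ill-formed
/war.mim/ — violates constraint 2: contains banned sequence /rm/ → ill-formed
/wer/ — σ1 onset /w/, coda /r/ ok → well-formed
/rwiz/ — violates constraint 4: syllable 1 onset /rw/ has 2 consonants (> 1) → ill-formed
Well-formed: /wer/ → 1.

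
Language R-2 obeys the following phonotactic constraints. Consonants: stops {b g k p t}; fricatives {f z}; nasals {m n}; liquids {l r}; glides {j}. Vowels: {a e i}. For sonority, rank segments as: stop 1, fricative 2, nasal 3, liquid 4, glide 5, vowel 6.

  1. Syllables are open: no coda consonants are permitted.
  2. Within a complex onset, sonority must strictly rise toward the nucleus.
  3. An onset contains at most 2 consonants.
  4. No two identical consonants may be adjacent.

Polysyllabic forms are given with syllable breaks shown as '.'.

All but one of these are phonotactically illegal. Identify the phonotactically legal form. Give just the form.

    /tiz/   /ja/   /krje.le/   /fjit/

/ja/

/tiz/ — violates constraint 1: syllable 1 coda /z/ has 1 consonant (> 0) → phonotactically illegal
/ja/ — σ1 onset /j/, coda /∅/ ok → phonotactically legal
/krje.le/ — violates constraint 3: syllable 1 onset /krj/ has 3 consonants (> 2) → phonotactically illegal
/fjit/ — violates constraint 1: syllable 1 coda /t/ has 1 consonant (> 0) → phonotactically illegal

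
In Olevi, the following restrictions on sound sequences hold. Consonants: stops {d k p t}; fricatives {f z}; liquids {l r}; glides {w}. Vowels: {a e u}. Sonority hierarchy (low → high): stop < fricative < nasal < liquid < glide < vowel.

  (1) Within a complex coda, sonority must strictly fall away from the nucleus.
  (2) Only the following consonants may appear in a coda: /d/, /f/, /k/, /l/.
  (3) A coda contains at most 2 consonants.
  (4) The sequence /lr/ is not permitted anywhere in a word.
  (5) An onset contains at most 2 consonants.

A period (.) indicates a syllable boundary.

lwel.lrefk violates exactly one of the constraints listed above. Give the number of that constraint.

4

lwel.lrefk: contains banned sequence /lr/.
This is a violation of constraint 4: "The sequence /lr/ is not permitted anywhere in a word."
The remaining constraints (1, 2, 3, 5) are satisfied.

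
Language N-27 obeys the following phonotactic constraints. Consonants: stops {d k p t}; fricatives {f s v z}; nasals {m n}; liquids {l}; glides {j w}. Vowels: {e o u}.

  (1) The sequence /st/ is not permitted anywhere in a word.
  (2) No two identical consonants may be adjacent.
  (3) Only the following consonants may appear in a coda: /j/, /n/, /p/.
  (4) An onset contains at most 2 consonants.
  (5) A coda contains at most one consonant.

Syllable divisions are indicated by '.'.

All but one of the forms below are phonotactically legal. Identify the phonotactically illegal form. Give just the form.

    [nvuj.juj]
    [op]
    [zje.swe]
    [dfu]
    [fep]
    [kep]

[nvuj.juj]

[nvuj.juj] — violates constraint 2: adjacent identical consonants /jj/ → phonotactically illegal
[op] — σ1 onset /∅/, coda /p/ ok → phonotactically legal
[zje.swe] — σ1 onset /zj/ (2C), coda /∅/ ok; σ2 onset /sw/ (2C), coda /∅/ ok → phonotactically legal
[dfu] — σ1 onset /df/ (2C), coda /∅/ ok → phonotactically legal
[fep] — σ1 onset /f/, coda /p/ ok → phonotactically legal
[kep] — σ1 onset /k/, coda /p/ ok → phonotactically legal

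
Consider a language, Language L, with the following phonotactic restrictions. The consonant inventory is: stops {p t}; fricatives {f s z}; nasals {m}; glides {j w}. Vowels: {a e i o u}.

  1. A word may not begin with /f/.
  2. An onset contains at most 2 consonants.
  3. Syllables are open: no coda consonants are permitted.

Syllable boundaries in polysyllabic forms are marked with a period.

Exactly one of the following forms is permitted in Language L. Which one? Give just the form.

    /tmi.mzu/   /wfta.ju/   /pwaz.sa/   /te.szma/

/tmi.mzu/

/tmi.mzu/ — σ1 onset /tm/ (2C), coda /∅/ ok; σ2 onset /mz/ (2C), coda /∅/ ok → permitted
/wfta.ju/ — violates constraint 2: syllable 1 onset /wft/ has 3 consonants (> 2) → not permitted
/pwaz.sa/ — violates constraint 3: syllable 1 coda /z/ has 1 consonant (> 0) → not permitted
/te.szma/ — violates constraint 2: syllable 2 onset /szm/ has 3 consonants (> 2) → not permitted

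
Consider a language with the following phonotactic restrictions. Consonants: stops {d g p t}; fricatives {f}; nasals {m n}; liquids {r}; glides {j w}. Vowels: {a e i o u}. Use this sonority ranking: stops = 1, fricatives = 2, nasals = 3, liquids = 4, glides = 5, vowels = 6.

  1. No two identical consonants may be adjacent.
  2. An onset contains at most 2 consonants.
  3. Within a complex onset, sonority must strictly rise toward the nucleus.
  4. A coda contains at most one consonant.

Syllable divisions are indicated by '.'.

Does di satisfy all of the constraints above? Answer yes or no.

yes

di — σ1 onset /d/, coda /∅/ ok → permitted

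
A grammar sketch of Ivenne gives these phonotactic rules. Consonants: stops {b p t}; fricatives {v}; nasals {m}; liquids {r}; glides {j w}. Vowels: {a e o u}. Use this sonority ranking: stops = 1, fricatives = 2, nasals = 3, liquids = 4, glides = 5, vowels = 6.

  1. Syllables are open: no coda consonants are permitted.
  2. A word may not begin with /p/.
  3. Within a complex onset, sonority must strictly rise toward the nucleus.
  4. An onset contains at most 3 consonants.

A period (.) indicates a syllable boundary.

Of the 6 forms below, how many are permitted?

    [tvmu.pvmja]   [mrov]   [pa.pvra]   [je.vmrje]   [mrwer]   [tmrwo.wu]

[tvmu.pvmja] — violates constraint 4: syllable 2 onset /pvmj/ has 4 consonants (> 3) → not permitted
[mrov] — violates constraint 1: syllable 1 coda /v/ has 1 consonant (> 0) → not permitted
[pa.pvra] — violates constraint 2: word begins with /p/ → not permitted
[je.vmrje] — violates constraint 4: syllable 2 onset /vmrj/ has 4 consonants (> 3) → not permitted
[mrwer] — violates constraint 1: syllable 1 coda /r/ has 1 consonant (> 0) → not permitted
[tmrwo.wu] — violates constraint 4: syllable 1 onset /tmrw/ has 4 consonants (> 3) → not permitted
No form is permitted → 0.

0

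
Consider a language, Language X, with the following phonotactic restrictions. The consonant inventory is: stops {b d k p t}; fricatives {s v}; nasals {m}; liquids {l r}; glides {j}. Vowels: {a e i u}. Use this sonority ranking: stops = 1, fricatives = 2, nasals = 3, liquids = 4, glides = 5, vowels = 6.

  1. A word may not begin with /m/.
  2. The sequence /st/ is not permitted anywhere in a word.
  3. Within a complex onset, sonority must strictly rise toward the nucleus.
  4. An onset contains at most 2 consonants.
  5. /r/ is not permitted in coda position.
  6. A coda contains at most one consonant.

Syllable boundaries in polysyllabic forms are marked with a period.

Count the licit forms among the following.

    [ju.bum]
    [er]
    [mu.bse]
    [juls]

1

[ju.bum] — σ1 onset /j/, coda /∅/ ok; σ2 onset /b/, coda /m/ ok → licit
[er] — violates constraint 5: syllable 1 coda contains /r/ → illicit
[mu.bse] — violates constraint 1: word begins with /m/ → illicit
[juls] — violates constraint 6: syllable 1 coda /ls/ has 2 consonants (> 1) → illicit
Licit: [ju.bum] → 1.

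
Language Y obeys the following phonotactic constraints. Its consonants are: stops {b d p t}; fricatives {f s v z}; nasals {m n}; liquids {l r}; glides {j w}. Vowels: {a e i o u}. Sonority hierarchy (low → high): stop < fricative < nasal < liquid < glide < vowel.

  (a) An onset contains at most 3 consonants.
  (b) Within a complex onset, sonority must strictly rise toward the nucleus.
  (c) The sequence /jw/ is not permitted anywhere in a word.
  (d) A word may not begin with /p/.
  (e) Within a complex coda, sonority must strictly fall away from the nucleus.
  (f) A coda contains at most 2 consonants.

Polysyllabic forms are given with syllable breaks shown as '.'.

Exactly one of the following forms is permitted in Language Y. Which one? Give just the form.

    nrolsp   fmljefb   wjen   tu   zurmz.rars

tu

nrolsp — violates constraint (f): syllable 1 coda /lsp/ has 3 consonants (> 2) → not permitted
fmljefb — violates constraint (a): syllable 1 onset /fmlj/ has 4 consonants (> 3) → not permitted
wjen — violates constraint (b): syllable 1 onset /wj/: /w/ (glide, 5) → /j/ (glide, 5) does not rise → not permitted
tu — σ1 onset /t/, coda /∅/ ok → permitted
zurmz.rars — violates constraint (f): syllable 1 coda /rmz/ has 3 consonants (> 2) → not permitted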